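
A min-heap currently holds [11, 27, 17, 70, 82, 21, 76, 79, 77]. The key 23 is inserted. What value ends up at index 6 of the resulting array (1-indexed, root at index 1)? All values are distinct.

21

append 23 at index 10 → [11, 27, 17, 70, 82, 21, 76, 79, 77, 23]
23 < parent 82 at index 5, swap → [11, 27, 17, 70, 23, 21, 76, 79, 77, 82]
23 < parent 27 at index 2, swap → [11, 23, 17, 70, 27, 21, 76, 79, 77, 82]
resulting array: [11, 23, 17, 70, 27, 21, 76, 79, 77, 82]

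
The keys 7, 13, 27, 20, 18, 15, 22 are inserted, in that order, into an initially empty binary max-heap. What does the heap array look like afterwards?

Insert 7:
  append 7 at index 0 → [7] (no swap needed)
Insert 13:
  append 13 at index 1 → [7, 13]
  13 > parent 7 at index 0, swap → [13, 7]
Insert 27:
  append 27 at index 2 → [13, 7, 27]
  27 > parent 13 at index 0, swap → [27, 7, 13]
Insert 20:
  append 20 at index 3 → [27, 7, 13, 20]
  20 > parent 7 at index 1, swap → [27, 20, 13, 7]
Insert 18:
  append 18 at index 4 → [27, 20, 13, 7, 18] (no swap needed)
Insert 15:
  append 15 at index 5 → [27, 20, 13, 7, 18, 15]
  15 > parent 13 at index 2, swap → [27, 20, 15, 7, 18, 13]
Insert 22:
  append 22 at index 6 → [27, 20, 15, 7, 18, 13, 22]
  22 > parent 15 at index 2, swap → [27, 20, 22, 7, 18, 13, 15]

[27, 20, 22, 7, 18, 13, 15]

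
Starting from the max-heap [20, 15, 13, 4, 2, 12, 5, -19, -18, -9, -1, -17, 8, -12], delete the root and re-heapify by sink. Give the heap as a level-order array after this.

[15, 4, 13, -12, 2, 12, 5, -19, -18, -9, -1, -17, 8]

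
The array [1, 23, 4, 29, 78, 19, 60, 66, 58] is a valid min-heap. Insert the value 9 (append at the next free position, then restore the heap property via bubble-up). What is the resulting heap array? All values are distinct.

[1, 9, 4, 29, 23, 19, 60, 66, 58, 78]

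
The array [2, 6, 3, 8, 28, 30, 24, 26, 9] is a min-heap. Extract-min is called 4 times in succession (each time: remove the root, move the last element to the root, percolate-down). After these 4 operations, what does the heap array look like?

extract-min #1 returns 2:
  remove root 2; move last element 9 to root → [9, 6, 3, 8, 28, 30, 24, 26]
  9 vs smaller child 3 at index 2, swap → [3, 6, 9, 8, 28, 30, 24, 26]
extract-min #2 returns 3:
  remove root 3; move last element 26 to root → [26, 6, 9, 8, 28, 30, 24]
  26 vs smaller child 6 at index 1, swap → [6, 26, 9, 8, 28, 30, 24]
  26 vs smaller child 8 at index 3, swap → [6, 8, 9, 26, 28, 30, 24]
extract-min #3 returns 6:
  remove root 6; move last element 24 to root → [24, 8, 9, 26, 28, 30]
  24 vs smaller child 8 at index 1, swap → [8, 24, 9, 26, 28, 30]
extract-min #4 returns 8:
  remove root 8; move last element 30 to root → [30, 24, 9, 26, 28]
  30 vs smaller child 9 at index 2, swap → [9, 24, 30, 26, 28]

[9, 24, 30, 26, 28]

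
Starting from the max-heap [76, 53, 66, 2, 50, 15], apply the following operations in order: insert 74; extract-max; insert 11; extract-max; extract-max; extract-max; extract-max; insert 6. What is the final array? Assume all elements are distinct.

[15, 11, 2, 6]

insert 74:
  append 74 at index 6 → [76, 53, 66, 2, 50, 15, 74]
  74 > parent 66 at index 2, swap → [76, 53, 74, 2, 50, 15, 66]
extract-max → returns 76:
  remove root 76; move last element 66 to root → [66, 53, 74, 2, 50, 15]
  66 vs larger child 74 at index 2, swap → [74, 53, 66, 2, 50, 15]
insert 11:
  append 11 at index 6 → [74, 53, 66, 2, 50, 15, 11] (no swap needed)
extract-max → returns 74:
  remove root 74; move last element 11 to root → [11, 53, 66, 2, 50, 15]
  11 vs larger child 66 at index 2, swap → [66, 53, 11, 2, 50, 15]
  11 vs only child 15 at index 5, swap → [66, 53, 15, 2, 50, 11]
extract-max → returns 66:
  remove root 66; move last element 11 to root → [11, 53, 15, 2, 50]
  11 vs larger child 53 at index 1, swap → [53, 11, 15, 2, 50]
  11 vs larger child 50 at index 4, swap → [53, 50, 15, 2, 11]
extract-max → returns 53:
  remove root 53; move last element 11 to root → [11, 50, 15, 2]
  11 vs larger child 50 at index 1, swap → [50, 11, 15, 2]
extract-max → returns 50:
  remove root 50; move last element 2 to root → [2, 11, 15]
  2 vs larger child 15 at index 2, swap → [15, 11, 2]
insert 6:
  append 6 at index 3 → [15, 11, 2, 6] (no swap needed)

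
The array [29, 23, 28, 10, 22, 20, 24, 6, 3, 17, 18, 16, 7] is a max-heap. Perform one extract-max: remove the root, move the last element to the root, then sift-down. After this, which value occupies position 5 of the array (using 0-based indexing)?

20

remove root 29; move last element 7 to root → [7, 23, 28, 10, 22, 20, 24, 6, 3, 17, 18, 16]
7 vs larger child 28 at index 2, swap → [28, 23, 7, 10, 22, 20, 24, 6, 3, 17, 18, 16]
7 vs larger child 24 at index 6, swap → [28, 23, 24, 10, 22, 20, 7, 6, 3, 17, 18, 16]
resulting array: [28, 23, 24, 10, 22, 20, 7, 6, 3, 17, 18, 16]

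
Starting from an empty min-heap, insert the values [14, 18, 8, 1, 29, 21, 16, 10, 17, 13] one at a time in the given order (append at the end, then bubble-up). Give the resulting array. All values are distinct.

[1, 8, 14, 10, 13, 21, 16, 18, 17, 29]

Insert 14:
  append 14 at index 0 → [14] (no swap needed)
Insert 18:
  append 18 at index 1 → [14, 18] (no swap needed)
Insert 8:
  append 8 at index 2 → [14, 18, 8]
  8 < parent 14 at index 0, swap → [8, 18, 14]
Insert 1:
  append 1 at index 3 → [8, 18, 14, 1]
  1 < parent 18 at index 1, swap → [8, 1, 14, 18]
  1 < parent 8 at index 0, swap → [1, 8, 14, 18]
Insert 29:
  append 29 at index 4 → [1, 8, 14, 18, 29] (no swap needed)
Insert 21:
  append 21 at index 5 → [1, 8, 14, 18, 29, 21] (no swap needed)
Insert 16:
  append 16 at index 6 → [1, 8, 14, 18, 29, 21, 16] (no swap needed)
Insert 10:
  append 10 at index 7 → [1, 8, 14, 18, 29, 21, 16, 10]
  10 < parent 18 at index 3, swap → [1, 8, 14, 10, 29, 21, 16, 18]
Insert 17:
  append 17 at index 8 → [1, 8, 14, 10, 29, 21, 16, 18, 17] (no swap needed)
Insert 13:
  append 13 at index 9 → [1, 8, 14, 10, 29, 21, 16, 18, 17, 13]
  13 < parent 29 at index 4, swap → [1, 8, 14, 10, 13, 21, 16, 18, 17, 29]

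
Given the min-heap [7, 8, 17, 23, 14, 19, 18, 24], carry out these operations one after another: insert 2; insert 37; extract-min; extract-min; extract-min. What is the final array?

[14, 23, 17, 24, 37, 19, 18]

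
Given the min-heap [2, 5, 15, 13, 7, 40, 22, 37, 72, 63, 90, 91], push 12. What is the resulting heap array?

append 12 at index 12 → [2, 5, 15, 13, 7, 40, 22, 37, 72, 63, 90, 91, 12]
12 < parent 40 at index 5, swap → [2, 5, 15, 13, 7, 12, 22, 37, 72, 63, 90, 91, 40]
12 < parent 15 at index 2, swap → [2, 5, 12, 13, 7, 15, 22, 37, 72, 63, 90, 91, 40]

[2, 5, 12, 13, 7, 15, 22, 37, 72, 63, 90, 91, 40]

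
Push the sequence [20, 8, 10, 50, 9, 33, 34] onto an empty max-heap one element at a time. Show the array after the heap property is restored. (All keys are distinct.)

[50, 20, 34, 8, 9, 10, 33]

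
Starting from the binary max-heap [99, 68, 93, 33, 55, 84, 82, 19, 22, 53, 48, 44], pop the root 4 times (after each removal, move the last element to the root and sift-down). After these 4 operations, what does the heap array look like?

[68, 55, 53, 33, 22, 44, 48, 19]

extract-max #1 returns 99:
  remove root 99; move last element 44 to root → [44, 68, 93, 33, 55, 84, 82, 19, 22, 53, 48]
  44 vs larger child 93 at index 2, swap → [93, 68, 44, 33, 55, 84, 82, 19, 22, 53, 48]
  44 vs larger child 84 at index 5, swap → [93, 68, 84, 33, 55, 44, 82, 19, 22, 53, 48]
extract-max #2 returns 93:
  remove root 93; move last element 48 to root → [48, 68, 84, 33, 55, 44, 82, 19, 22, 53]
  48 vs larger child 84 at index 2, swap → [84, 68, 48, 33, 55, 44, 82, 19, 22, 53]
  48 vs larger child 82 at index 6, swap → [84, 68, 82, 33, 55, 44, 48, 19, 22, 53]
extract-max #3 returns 84:
  remove root 84; move last element 53 to root → [53, 68, 82, 33, 55, 44, 48, 19, 22]
  53 vs larger child 82 at index 2, swap → [82, 68, 53, 33, 55, 44, 48, 19, 22]
extract-max #4 returns 82:
  remove root 82; move last element 22 to root → [22, 68, 53, 33, 55, 44, 48, 19]
  22 vs larger child 68 at index 1, swap → [68, 22, 53, 33, 55, 44, 48, 19]
  22 vs larger child 55 at index 4, swap → [68, 55, 53, 33, 22, 44, 48, 19]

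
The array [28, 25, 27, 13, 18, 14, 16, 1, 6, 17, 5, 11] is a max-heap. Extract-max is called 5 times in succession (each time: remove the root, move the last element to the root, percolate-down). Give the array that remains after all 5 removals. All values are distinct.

[16, 13, 14, 6, 5, 1, 11]

extract-max #1 returns 28:
  remove root 28; move last element 11 to root → [11, 25, 27, 13, 18, 14, 16, 1, 6, 17, 5]
  11 vs larger child 27 at index 2, swap → [27, 25, 11, 13, 18, 14, 16, 1, 6, 17, 5]
  11 vs larger child 16 at index 6, swap → [27, 25, 16, 13, 18, 14, 11, 1, 6, 17, 5]
extract-max #2 returns 27:
  remove root 27; move last element 5 to root → [5, 25, 16, 13, 18, 14, 11, 1, 6, 17]
  5 vs larger child 25 at index 1, swap → [25, 5, 16, 13, 18, 14, 11, 1, 6, 17]
  5 vs larger child 18 at index 4, swap → [25, 18, 16, 13, 5, 14, 11, 1, 6, 17]
  5 vs only child 17 at index 9, swap → [25, 18, 16, 13, 17, 14, 11, 1, 6, 5]
extract-max #3 returns 25:
  remove root 25; move last element 5 to root → [5, 18, 16, 13, 17, 14, 11, 1, 6]
  5 vs larger child 18 at index 1, swap → [18, 5, 16, 13, 17, 14, 11, 1, 6]
  5 vs larger child 17 at index 4, swap → [18, 17, 16, 13, 5, 14, 11, 1, 6]
extract-max #4 returns 18:
  remove root 18; move last element 6 to root → [6, 17, 16, 13, 5, 14, 11, 1]
  6 vs larger child 17 at index 1, swap → [17, 6, 16, 13, 5, 14, 11, 1]
  6 vs larger child 13 at index 3, swap → [17, 13, 16, 6, 5, 14, 11, 1]
extract-max #5 returns 17:
  remove root 17; move last element 1 to root → [1, 13, 16, 6, 5, 14, 11]
  1 vs larger child 16 at index 2, swap → [16, 13, 1, 6, 5, 14, 11]
  1 vs larger child 14 at index 5, swap → [16, 13, 14, 6, 5, 1, 11]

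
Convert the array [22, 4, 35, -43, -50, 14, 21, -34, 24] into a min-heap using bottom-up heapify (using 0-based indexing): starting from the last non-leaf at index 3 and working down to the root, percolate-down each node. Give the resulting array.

[-50, -43, 14, -34, 4, 35, 21, 22, 24]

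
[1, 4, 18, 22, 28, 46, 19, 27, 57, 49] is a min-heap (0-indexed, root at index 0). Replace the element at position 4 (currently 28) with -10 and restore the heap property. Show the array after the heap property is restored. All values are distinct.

set index 4 from 28 to -10 → [1, 4, 18, 22, -10, 46, 19, 27, 57, 49]
-10 < parent 4 at index 1, swap → [1, -10, 18, 22, 4, 46, 19, 27, 57, 49]
-10 < parent 1 at index 0, swap → [-10, 1, 18, 22, 4, 46, 19, 27, 57, 49]

[-10, 1, 18, 22, 4, 46, 19, 27, 57, 49]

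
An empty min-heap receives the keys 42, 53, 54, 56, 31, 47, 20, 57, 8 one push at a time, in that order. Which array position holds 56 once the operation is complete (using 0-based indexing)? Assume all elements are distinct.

8

Insert 42:
  append 42 at index 0 → [42] (no swap needed)
Insert 53:
  append 53 at index 1 → [42, 53] (no swap needed)
Insert 54:
  append 54 at index 2 → [42, 53, 54] (no swap needed)
Insert 56:
  append 56 at index 3 → [42, 53, 54, 56] (no swap needed)
Insert 31:
  append 31 at index 4 → [42, 53, 54, 56, 31]
  31 < parent 53 at index 1, swap → [42, 31, 54, 56, 53]
  31 < parent 42 at index 0, swap → [31, 42, 54, 56, 53]
Insert 47:
  append 47 at index 5 → [31, 42, 54, 56, 53, 47]
  47 < parent 54 at index 2, swap → [31, 42, 47, 56, 53, 54]
Insert 20:
  append 20 at index 6 → [31, 42, 47, 56, 53, 54, 20]
  20 < parent 47 at index 2, swap → [31, 42, 20, 56, 53, 54, 47]
  20 < parent 31 at index 0, swap → [20, 42, 31, 56, 53, 54, 47]
Insert 57:
  append 57 at index 7 → [20, 42, 31, 56, 53, 54, 47, 57] (no swap needed)
Insert 8:
  append 8 at index 8 → [20, 42, 31, 56, 53, 54, 47, 57, 8]
  8 < parent 56 at index 3, swap → [20, 42, 31, 8, 53, 54, 47, 57, 56]
  8 < parent 42 at index 1, swap → [20, 8, 31, 42, 53, 54, 47, 57, 56]
  8 < parent 20 at index 0, swap → [8, 20, 31, 42, 53, 54, 47, 57, 56]
resulting array: [8, 20, 31, 42, 53, 54, 47, 57, 56]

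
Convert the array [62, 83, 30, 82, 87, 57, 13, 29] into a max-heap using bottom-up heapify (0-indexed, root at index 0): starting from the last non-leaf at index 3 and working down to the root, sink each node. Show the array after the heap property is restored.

sift down from index 3: already satisfies heap property
sift down from index 2:
  30 vs larger child 57 at index 5, swap → [62, 83, 57, 82, 87, 30, 13, 29]
sift down from index 1:
  83 vs larger child 87 at index 4, swap → [62, 87, 57, 82, 83, 30, 13, 29]
sift down from index 0:
  62 vs larger child 87 at index 1, swap → [87, 62, 57, 82, 83, 30, 13, 29]
  62 vs larger child 83 at index 4, swap → [87, 83, 57, 82, 62, 30, 13, 29]

[87, 83, 57, 82, 62, 30, 13, 29]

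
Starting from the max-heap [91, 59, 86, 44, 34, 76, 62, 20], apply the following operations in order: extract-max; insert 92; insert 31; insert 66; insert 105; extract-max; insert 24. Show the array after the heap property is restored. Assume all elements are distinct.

[92, 86, 76, 59, 66, 20, 62, 44, 31, 34, 24]

extract-max → returns 91:
  remove root 91; move last element 20 to root → [20, 59, 86, 44, 34, 76, 62]
  20 vs larger child 86 at index 2, swap → [86, 59, 20, 44, 34, 76, 62]
  20 vs larger child 76 at index 5, swap → [86, 59, 76, 44, 34, 20, 62]
insert 92:
  append 92 at index 7 → [86, 59, 76, 44, 34, 20, 62, 92]
  92 > parent 44 at index 3, swap → [86, 59, 76, 92, 34, 20, 62, 44]
  92 > parent 59 at index 1, swap → [86, 92, 76, 59, 34, 20, 62, 44]
  92 > parent 86 at index 0, swap → [92, 86, 76, 59, 34, 20, 62, 44]
insert 31:
  append 31 at index 8 → [92, 86, 76, 59, 34, 20, 62, 44, 31] (no swap needed)
insert 66:
  append 66 at index 9 → [92, 86, 76, 59, 34, 20, 62, 44, 31, 66]
  66 > parent 34 at index 4, swap → [92, 86, 76, 59, 66, 20, 62, 44, 31, 34]
insert 105:
  append 105 at index 10 → [92, 86, 76, 59, 66, 20, 62, 44, 31, 34, 105]
  105 > parent 66 at index 4, swap → [92, 86, 76, 59, 105, 20, 62, 44, 31, 34, 66]
  105 > parent 86 at index 1, swap → [92, 105, 76, 59, 86, 20, 62, 44, 31, 34, 66]
  105 > parent 92 at index 0, swap → [105, 92, 76, 59, 86, 20, 62, 44, 31, 34, 66]
extract-max → returns 105:
  remove root 105; move last element 66 to root → [66, 92, 76, 59, 86, 20, 62, 44, 31, 34]
  66 vs larger child 92 at index 1, swap → [92, 66, 76, 59, 86, 20, 62, 44, 31, 34]
  66 vs larger child 86 at index 4, swap → [92, 86, 76, 59, 66, 20, 62, 44, 31, 34]
insert 24:
  append 24 at index 10 → [92, 86, 76, 59, 66, 20, 62, 44, 31, 34, 24] (no swap needed)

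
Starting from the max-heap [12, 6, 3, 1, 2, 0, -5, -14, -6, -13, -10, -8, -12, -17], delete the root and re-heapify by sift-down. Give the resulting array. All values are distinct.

[6, 2, 3, 1, -10, 0, -5, -14, -6, -13, -17, -8, -12]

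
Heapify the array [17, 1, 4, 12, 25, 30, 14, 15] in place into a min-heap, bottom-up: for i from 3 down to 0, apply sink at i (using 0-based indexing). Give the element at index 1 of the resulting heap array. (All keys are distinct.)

12

sift down from index 3: already satisfies heap property
sift down from index 2: already satisfies heap property
sift down from index 1: already satisfies heap property
sift down from index 0:
  17 vs smaller child 1 at index 1, swap → [1, 17, 4, 12, 25, 30, 14, 15]
  17 vs smaller child 12 at index 3, swap → [1, 12, 4, 17, 25, 30, 14, 15]
  17 vs only child 15 at index 7, swap → [1, 12, 4, 15, 25, 30, 14, 17]
resulting array: [1, 12, 4, 15, 25, 30, 14, 17]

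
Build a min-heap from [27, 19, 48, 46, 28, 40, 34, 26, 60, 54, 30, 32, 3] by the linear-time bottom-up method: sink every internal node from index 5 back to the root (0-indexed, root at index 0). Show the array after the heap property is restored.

sift down from index 5:
  40 vs smaller child 3 at index 12, swap → [27, 19, 48, 46, 28, 3, 34, 26, 60, 54, 30, 32, 40]
sift down from index 4: already satisfies heap property
sift down from index 3:
  46 vs smaller child 26 at index 7, swap → [27, 19, 48, 26, 28, 3, 34, 46, 60, 54, 30, 32, 40]
sift down from index 2:
  48 vs smaller child 3 at index 5, swap → [27, 19, 3, 26, 28, 48, 34, 46, 60, 54, 30, 32, 40]
  48 vs smaller child 32 at index 11, swap → [27, 19, 3, 26, 28, 32, 34, 46, 60, 54, 30, 48, 40]
sift down from index 1: already satisfies heap property
sift down from index 0:
  27 vs smaller child 3 at index 2, swap → [3, 19, 27, 26, 28, 32, 34, 46, 60, 54, 30, 48, 40]

[3, 19, 27, 26, 28, 32, 34, 46, 60, 54, 30, 48, 40]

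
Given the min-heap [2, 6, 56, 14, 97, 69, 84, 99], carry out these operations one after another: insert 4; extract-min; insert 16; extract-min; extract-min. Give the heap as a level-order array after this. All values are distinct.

[14, 16, 56, 99, 97, 69, 84]

insert 4:
  append 4 at index 8 → [2, 6, 56, 14, 97, 69, 84, 99, 4]
  4 < parent 14 at index 3, swap → [2, 6, 56, 4, 97, 69, 84, 99, 14]
  4 < parent 6 at index 1, swap → [2, 4, 56, 6, 97, 69, 84, 99, 14]
extract-min → returns 2:
  remove root 2; move last element 14 to root → [14, 4, 56, 6, 97, 69, 84, 99]
  14 vs smaller child 4 at index 1, swap → [4, 14, 56, 6, 97, 69, 84, 99]
  14 vs smaller child 6 at index 3, swap → [4, 6, 56, 14, 97, 69, 84, 99]
insert 16:
  append 16 at index 8 → [4, 6, 56, 14, 97, 69, 84, 99, 16] (no swap needed)
extract-min → returns 4:
  remove root 4; move last element 16 to root → [16, 6, 56, 14, 97, 69, 84, 99]
  16 vs smaller child 6 at index 1, swap → [6, 16, 56, 14, 97, 69, 84, 99]
  16 vs smaller child 14 at index 3, swap → [6, 14, 56, 16, 97, 69, 84, 99]
extract-min → returns 6:
  remove root 6; move last element 99 to root → [99, 14, 56, 16, 97, 69, 84]
  99 vs smaller child 14 at index 1, swap → [14, 99, 56, 16, 97, 69, 84]
  99 vs smaller child 16 at index 3, swap → [14, 16, 56, 99, 97, 69, 84]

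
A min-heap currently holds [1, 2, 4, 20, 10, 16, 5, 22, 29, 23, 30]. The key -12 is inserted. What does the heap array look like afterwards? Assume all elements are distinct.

[-12, 2, 1, 20, 10, 4, 5, 22, 29, 23, 30, 16]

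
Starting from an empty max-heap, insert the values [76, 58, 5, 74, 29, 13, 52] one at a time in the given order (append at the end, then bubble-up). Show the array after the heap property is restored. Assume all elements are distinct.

Insert 76:
  append 76 at index 0 → [76] (no swap needed)
Insert 58:
  append 58 at index 1 → [76, 58] (no swap needed)
Insert 5:
  append 5 at index 2 → [76, 58, 5] (no swap needed)
Insert 74:
  append 74 at index 3 → [76, 58, 5, 74]
  74 > parent 58 at index 1, swap → [76, 74, 5, 58]
Insert 29:
  append 29 at index 4 → [76, 74, 5, 58, 29] (no swap needed)
Insert 13:
  append 13 at index 5 → [76, 74, 5, 58, 29, 13]
  13 > parent 5 at index 2, swap → [76, 74, 13, 58, 29, 5]
Insert 52:
  append 52 at index 6 → [76, 74, 13, 58, 29, 5, 52]
  52 > parent 13 at index 2, swap → [76, 74, 52, 58, 29, 5, 13]

[76, 74, 52, 58, 29, 5, 13]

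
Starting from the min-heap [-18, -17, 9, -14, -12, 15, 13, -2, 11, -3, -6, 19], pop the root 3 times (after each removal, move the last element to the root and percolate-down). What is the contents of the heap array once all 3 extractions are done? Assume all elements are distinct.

[-12, -6, 9, -2, -3, 15, 13, 19, 11]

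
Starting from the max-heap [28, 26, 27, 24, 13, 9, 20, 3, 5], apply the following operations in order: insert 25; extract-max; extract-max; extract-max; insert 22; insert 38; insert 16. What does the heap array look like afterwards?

insert 25:
  append 25 at index 9 → [28, 26, 27, 24, 13, 9, 20, 3, 5, 25]
  25 > parent 13 at index 4, swap → [28, 26, 27, 24, 25, 9, 20, 3, 5, 13]
extract-max → returns 28:
  remove root 28; move last element 13 to root → [13, 26, 27, 24, 25, 9, 20, 3, 5]
  13 vs larger child 27 at index 2, swap → [27, 26, 13, 24, 25, 9, 20, 3, 5]
  13 vs larger child 20 at index 6, swap → [27, 26, 20, 24, 25, 9, 13, 3, 5]
extract-max → returns 27:
  remove root 27; move last element 5 to root → [5, 26, 20, 24, 25, 9, 13, 3]
  5 vs larger child 26 at index 1, swap → [26, 5, 20, 24, 25, 9, 13, 3]
  5 vs larger child 25 at index 4, swap → [26, 25, 20, 24, 5, 9, 13, 3]
extract-max → returns 26:
  remove root 26; move last element 3 to root → [3, 25, 20, 24, 5, 9, 13]
  3 vs larger child 25 at index 1, swap → [25, 3, 20, 24, 5, 9, 13]
  3 vs larger child 24 at index 3, swap → [25, 24, 20, 3, 5, 9, 13]
insert 22:
  append 22 at index 7 → [25, 24, 20, 3, 5, 9, 13, 22]
  22 > parent 3 at index 3, swap → [25, 24, 20, 22, 5, 9, 13, 3]
insert 38:
  append 38 at index 8 → [25, 24, 20, 22, 5, 9, 13, 3, 38]
  38 > parent 22 at index 3, swap → [25, 24, 20, 38, 5, 9, 13, 3, 22]
  38 > parent 24 at index 1, swap → [25, 38, 20, 24, 5, 9, 13, 3, 22]
  38 > parent 25 at index 0, swap → [38, 25, 20, 24, 5, 9, 13, 3, 22]
insert 16:
  append 16 at index 9 → [38, 25, 20, 24, 5, 9, 13, 3, 22, 16]
  16 > parent 5 at index 4, swap → [38, 25, 20, 24, 16, 9, 13, 3, 22, 5]

[38, 25, 20, 24, 16, 9, 13, 3, 22, 5]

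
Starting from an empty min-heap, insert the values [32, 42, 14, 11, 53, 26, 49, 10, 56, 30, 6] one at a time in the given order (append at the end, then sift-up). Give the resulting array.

Insert 32:
  append 32 at index 0 → [32] (no swap needed)
Insert 42:
  append 42 at index 1 → [32, 42] (no swap needed)
Insert 14:
  append 14 at index 2 → [32, 42, 14]
  14 < parent 32 at index 0, swap → [14, 42, 32]
Insert 11:
  append 11 at index 3 → [14, 42, 32, 11]
  11 < parent 42 at index 1, swap → [14, 11, 32, 42]
  11 < parent 14 at index 0, swap → [11, 14, 32, 42]
Insert 53:
  append 53 at index 4 → [11, 14, 32, 42, 53] (no swap needed)
Insert 26:
  append 26 at index 5 → [11, 14, 32, 42, 53, 26]
  26 < parent 32 at index 2, swap → [11, 14, 26, 42, 53, 32]
Insert 49:
  append 49 at index 6 → [11, 14, 26, 42, 53, 32, 49] (no swap needed)
Insert 10:
  append 10 at index 7 → [11, 14, 26, 42, 53, 32, 49, 10]
  10 < parent 42 at index 3, swap → [11, 14, 26, 10, 53, 32, 49, 42]
  10 < parent 14 at index 1, swap → [11, 10, 26, 14, 53, 32, 49, 42]
  10 < parent 11 at index 0, swap → [10, 11, 26, 14, 53, 32, 49, 42]
Insert 56:
  append 56 at index 8 → [10, 11, 26, 14, 53, 32, 49, 42, 56] (no swap needed)
Insert 30:
  append 30 at index 9 → [10, 11, 26, 14, 53, 32, 49, 42, 56, 30]
  30 < parent 53 at index 4, swap → [10, 11, 26, 14, 30, 32, 49, 42, 56, 53]
Insert 6:
  append 6 at index 10 → [10, 11, 26, 14, 30, 32, 49, 42, 56, 53, 6]
  6 < parent 30 at index 4, swap → [10, 11, 26, 14, 6, 32, 49, 42, 56, 53, 30]
  6 < parent 11 at index 1, swap → [10, 6, 26, 14, 11, 32, 49, 42, 56, 53, 30]
  6 < parent 10 at index 0, swap → [6, 10, 26, 14, 11, 32, 49, 42, 56, 53, 30]

[6, 10, 26, 14, 11, 32, 49, 42, 56, 53, 30]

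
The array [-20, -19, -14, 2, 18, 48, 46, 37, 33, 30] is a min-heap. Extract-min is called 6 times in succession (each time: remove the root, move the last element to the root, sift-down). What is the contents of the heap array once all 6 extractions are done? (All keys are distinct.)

[33, 37, 48, 46]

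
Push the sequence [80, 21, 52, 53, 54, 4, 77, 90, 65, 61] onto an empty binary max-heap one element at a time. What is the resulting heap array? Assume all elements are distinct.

[90, 80, 77, 65, 61, 4, 52, 21, 54, 53]

Insert 80:
  append 80 at index 0 → [80] (no swap needed)
Insert 21:
  append 21 at index 1 → [80, 21] (no swap needed)
Insert 52:
  append 52 at index 2 → [80, 21, 52] (no swap needed)
Insert 53:
  append 53 at index 3 → [80, 21, 52, 53]
  53 > parent 21 at index 1, swap → [80, 53, 52, 21]
Insert 54:
  append 54 at index 4 → [80, 53, 52, 21, 54]
  54 > parent 53 at index 1, swap → [80, 54, 52, 21, 53]
Insert 4:
  append 4 at index 5 → [80, 54, 52, 21, 53, 4] (no swap needed)
Insert 77:
  append 77 at index 6 → [80, 54, 52, 21, 53, 4, 77]
  77 > parent 52 at index 2, swap → [80, 54, 77, 21, 53, 4, 52]
Insert 90:
  append 90 at index 7 → [80, 54, 77, 21, 53, 4, 52, 90]
  90 > parent 21 at index 3, swap → [80, 54, 77, 90, 53, 4, 52, 21]
  90 > parent 54 at index 1, swap → [80, 90, 77, 54, 53, 4, 52, 21]
  90 > parent 80 at index 0, swap → [90, 80, 77, 54, 53, 4, 52, 21]
Insert 65:
  append 65 at index 8 → [90, 80, 77, 54, 53, 4, 52, 21, 65]
  65 > parent 54 at index 3, swap → [90, 80, 77, 65, 53, 4, 52, 21, 54]
Insert 61:
  append 61 at index 9 → [90, 80, 77, 65, 53, 4, 52, 21, 54, 61]
  61 > parent 53 at index 4, swap → [90, 80, 77, 65, 61, 4, 52, 21, 54, 53]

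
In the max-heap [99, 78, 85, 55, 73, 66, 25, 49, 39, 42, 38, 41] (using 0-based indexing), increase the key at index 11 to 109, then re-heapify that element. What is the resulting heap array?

set index 11 from 41 to 109 → [99, 78, 85, 55, 73, 66, 25, 49, 39, 42, 38, 109]
109 > parent 66 at index 5, swap → [99, 78, 85, 55, 73, 109, 25, 49, 39, 42, 38, 66]
109 > parent 85 at index 2, swap → [99, 78, 109, 55, 73, 85, 25, 49, 39, 42, 38, 66]
109 > parent 99 at index 0, swap → [109, 78, 99, 55, 73, 85, 25, 49, 39, 42, 38, 66]

[109, 78, 99, 55, 73, 85, 25, 49, 39, 42, 38, 66]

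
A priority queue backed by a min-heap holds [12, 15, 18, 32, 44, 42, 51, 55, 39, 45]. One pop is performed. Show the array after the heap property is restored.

[15, 32, 18, 39, 44, 42, 51, 55, 45]

remove root 12; move last element 45 to root → [45, 15, 18, 32, 44, 42, 51, 55, 39]
45 vs smaller child 15 at index 1, swap → [15, 45, 18, 32, 44, 42, 51, 55, 39]
45 vs smaller child 32 at index 3, swap → [15, 32, 18, 45, 44, 42, 51, 55, 39]
45 vs smaller child 39 at index 8, swap → [15, 32, 18, 39, 44, 42, 51, 55, 45]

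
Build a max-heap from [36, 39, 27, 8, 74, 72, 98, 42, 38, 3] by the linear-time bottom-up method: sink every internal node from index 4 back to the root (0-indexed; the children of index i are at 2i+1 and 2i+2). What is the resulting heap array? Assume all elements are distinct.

[98, 74, 72, 42, 39, 36, 27, 8, 38, 3]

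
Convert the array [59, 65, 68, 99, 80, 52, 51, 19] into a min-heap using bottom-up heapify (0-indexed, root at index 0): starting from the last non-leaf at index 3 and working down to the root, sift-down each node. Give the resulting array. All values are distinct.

sift down from index 3:
  99 vs only child 19 at index 7, swap → [59, 65, 68, 19, 80, 52, 51, 99]
sift down from index 2:
  68 vs smaller child 51 at index 6, swap → [59, 65, 51, 19, 80, 52, 68, 99]
sift down from index 1:
  65 vs smaller child 19 at index 3, swap → [59, 19, 51, 65, 80, 52, 68, 99]
sift down from index 0:
  59 vs smaller child 19 at index 1, swap → [19, 59, 51, 65, 80, 52, 68, 99]

[19, 59, 51, 65, 80, 52, 68, 99]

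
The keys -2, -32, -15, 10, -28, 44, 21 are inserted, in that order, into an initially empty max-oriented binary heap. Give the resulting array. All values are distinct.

Insert -2:
  append -2 at index 0 → [-2] (no swap needed)
Insert -32:
  append -32 at index 1 → [-2, -32] (no swap needed)
Insert -15:
  append -15 at index 2 → [-2, -32, -15] (no swap needed)
Insert 10:
  append 10 at index 3 → [-2, -32, -15, 10]
  10 > parent -32 at index 1, swap → [-2, 10, -15, -32]
  10 > parent -2 at index 0, swap → [10, -2, -15, -32]
Insert -28:
  append -28 at index 4 → [10, -2, -15, -32, -28] (no swap needed)
Insert 44:
  append 44 at index 5 → [10, -2, -15, -32, -28, 44]
  44 > parent -15 at index 2, swap → [10, -2, 44, -32, -28, -15]
  44 > parent 10 at index 0, swap → [44, -2, 10, -32, -28, -15]
Insert 21:
  append 21 at index 6 → [44, -2, 10, -32, -28, -15, 21]
  21 > parent 10 at index 2, swap → [44, -2, 21, -32, -28, -15, 10]

[44, -2, 21, -32, -28, -15, 10]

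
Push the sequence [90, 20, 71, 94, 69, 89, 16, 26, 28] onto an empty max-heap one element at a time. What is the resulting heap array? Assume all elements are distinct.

[94, 90, 89, 28, 69, 71, 16, 20, 26]

Insert 90:
  append 90 at index 0 → [90] (no swap needed)
Insert 20:
  append 20 at index 1 → [90, 20] (no swap needed)
Insert 71:
  append 71 at index 2 → [90, 20, 71] (no swap needed)
Insert 94:
  append 94 at index 3 → [90, 20, 71, 94]
  94 > parent 20 at index 1, swap → [90, 94, 71, 20]
  94 > parent 90 at index 0, swap → [94, 90, 71, 20]
Insert 69:
  append 69 at index 4 → [94, 90, 71, 20, 69] (no swap needed)
Insert 89:
  append 89 at index 5 → [94, 90, 71, 20, 69, 89]
  89 > parent 71 at index 2, swap → [94, 90, 89, 20, 69, 71]
Insert 16:
  append 16 at index 6 → [94, 90, 89, 20, 69, 71, 16] (no swap needed)
Insert 26:
  append 26 at index 7 → [94, 90, 89, 20, 69, 71, 16, 26]
  26 > parent 20 at index 3, swap → [94, 90, 89, 26, 69, 71, 16, 20]
Insert 28:
  append 28 at index 8 → [94, 90, 89, 26, 69, 71, 16, 20, 28]
  28 > parent 26 at index 3, swap → [94, 90, 89, 28, 69, 71, 16, 20, 26]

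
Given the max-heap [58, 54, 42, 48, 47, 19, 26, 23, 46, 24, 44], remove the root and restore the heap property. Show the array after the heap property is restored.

[54, 48, 42, 46, 47, 19, 26, 23, 44, 24]

remove root 58; move last element 44 to root → [44, 54, 42, 48, 47, 19, 26, 23, 46, 24]
44 vs larger child 54 at index 1, swap → [54, 44, 42, 48, 47, 19, 26, 23, 46, 24]
44 vs larger child 48 at index 3, swap → [54, 48, 42, 44, 47, 19, 26, 23, 46, 24]
44 vs larger child 46 at index 8, swap → [54, 48, 42, 46, 47, 19, 26, 23, 44, 24]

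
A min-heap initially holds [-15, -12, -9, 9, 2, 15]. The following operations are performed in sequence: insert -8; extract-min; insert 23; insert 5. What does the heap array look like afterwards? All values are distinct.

insert -8:
  append -8 at index 6 → [-15, -12, -9, 9, 2, 15, -8] (no swap needed)
extract-min → returns -15:
  remove root -15; move last element -8 to root → [-8, -12, -9, 9, 2, 15]
  -8 vs smaller child -12 at index 1, swap → [-12, -8, -9, 9, 2, 15]
insert 23:
  append 23 at index 6 → [-12, -8, -9, 9, 2, 15, 23] (no swap needed)
insert 5:
  append 5 at index 7 → [-12, -8, -9, 9, 2, 15, 23, 5]
  5 < parent 9 at index 3, swap → [-12, -8, -9, 5, 2, 15, 23, 9]

[-12, -8, -9, 5, 2, 15, 23, 9]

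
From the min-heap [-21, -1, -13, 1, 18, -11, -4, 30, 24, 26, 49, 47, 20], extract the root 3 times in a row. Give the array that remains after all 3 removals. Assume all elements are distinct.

extract-min #1 returns -21:
  remove root -21; move last element 20 to root → [20, -1, -13, 1, 18, -11, -4, 30, 24, 26, 49, 47]
  20 vs smaller child -13 at index 2, swap → [-13, -1, 20, 1, 18, -11, -4, 30, 24, 26, 49, 47]
  20 vs smaller child -11 at index 5, swap → [-13, -1, -11, 1, 18, 20, -4, 30, 24, 26, 49, 47]
extract-min #2 returns -13:
  remove root -13; move last element 47 to root → [47, -1, -11, 1, 18, 20, -4, 30, 24, 26, 49]
  47 vs smaller child -11 at index 2, swap → [-11, -1, 47, 1, 18, 20, -4, 30, 24, 26, 49]
  47 vs smaller child -4 at index 6, swap → [-11, -1, -4, 1, 18, 20, 47, 30, 24, 26, 49]
extract-min #3 returns -11:
  remove root -11; move last element 49 to root → [49, -1, -4, 1, 18, 20, 47, 30, 24, 26]
  49 vs smaller child -4 at index 2, swap → [-4, -1, 49, 1, 18, 20, 47, 30, 24, 26]
  49 vs smaller child 20 at index 5, swap → [-4, -1, 20, 1, 18, 49, 47, 30, 24, 26]

[-4, -1, 20, 1, 18, 49, 47, 30, 24, 26]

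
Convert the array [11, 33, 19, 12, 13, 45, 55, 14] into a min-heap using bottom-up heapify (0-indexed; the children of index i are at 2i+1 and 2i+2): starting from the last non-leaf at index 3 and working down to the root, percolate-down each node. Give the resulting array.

[11, 12, 19, 14, 13, 45, 55, 33]

sift down from index 3: already satisfies heap property
sift down from index 2: already satisfies heap property
sift down from index 1:
  33 vs smaller child 12 at index 3, swap → [11, 12, 19, 33, 13, 45, 55, 14]
  33 vs only child 14 at index 7, swap → [11, 12, 19, 14, 13, 45, 55, 33]
sift down from index 0: already satisfies heap property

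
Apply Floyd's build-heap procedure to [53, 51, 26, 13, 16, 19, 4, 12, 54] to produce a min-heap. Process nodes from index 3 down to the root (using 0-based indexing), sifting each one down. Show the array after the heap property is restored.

sift down from index 3:
  13 vs smaller child 12 at index 7, swap → [53, 51, 26, 12, 16, 19, 4, 13, 54]
sift down from index 2:
  26 vs smaller child 4 at index 6, swap → [53, 51, 4, 12, 16, 19, 26, 13, 54]
sift down from index 1:
  51 vs smaller child 12 at index 3, swap → [53, 12, 4, 51, 16, 19, 26, 13, 54]
  51 vs smaller child 13 at index 7, swap → [53, 12, 4, 13, 16, 19, 26, 51, 54]
sift down from index 0:
  53 vs smaller child 4 at index 2, swap → [4, 12, 53, 13, 16, 19, 26, 51, 54]
  53 vs smaller child 19 at index 5, swap → [4, 12, 19, 13, 16, 53, 26, 51, 54]

[4, 12, 19, 13, 16, 53, 26, 51, 54]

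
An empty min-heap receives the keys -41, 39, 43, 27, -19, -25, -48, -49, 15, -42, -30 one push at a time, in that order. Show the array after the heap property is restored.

[-49, -48, -41, -19, -42, 43, -25, 39, 15, 27, -30]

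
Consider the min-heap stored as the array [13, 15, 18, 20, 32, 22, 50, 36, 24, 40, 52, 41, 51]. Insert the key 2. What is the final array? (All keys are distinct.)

[2, 15, 13, 20, 32, 22, 18, 36, 24, 40, 52, 41, 51, 50]

append 2 at index 13 → [13, 15, 18, 20, 32, 22, 50, 36, 24, 40, 52, 41, 51, 2]
2 < parent 50 at index 6, swap → [13, 15, 18, 20, 32, 22, 2, 36, 24, 40, 52, 41, 51, 50]
2 < parent 18 at index 2, swap → [13, 15, 2, 20, 32, 22, 18, 36, 24, 40, 52, 41, 51, 50]
2 < parent 13 at index 0, swap → [2, 15, 13, 20, 32, 22, 18, 36, 24, 40, 52, 41, 51, 50]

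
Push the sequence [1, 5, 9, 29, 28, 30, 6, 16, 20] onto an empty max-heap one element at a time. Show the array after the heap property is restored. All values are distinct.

[30, 28, 29, 20, 9, 5, 6, 1, 16]

Insert 1:
  append 1 at index 0 → [1] (no swap needed)
Insert 5:
  append 5 at index 1 → [1, 5]
  5 > parent 1 at index 0, swap → [5, 1]
Insert 9:
  append 9 at index 2 → [5, 1, 9]
  9 > parent 5 at index 0, swap → [9, 1, 5]
Insert 29:
  append 29 at index 3 → [9, 1, 5, 29]
  29 > parent 1 at index 1, swap → [9, 29, 5, 1]
  29 > parent 9 at index 0, swap → [29, 9, 5, 1]
Insert 28:
  append 28 at index 4 → [29, 9, 5, 1, 28]
  28 > parent 9 at index 1, swap → [29, 28, 5, 1, 9]
Insert 30:
  append 30 at index 5 → [29, 28, 5, 1, 9, 30]
  30 > parent 5 at index 2, swap → [29, 28, 30, 1, 9, 5]
  30 > parent 29 at index 0, swap → [30, 28, 29, 1, 9, 5]
Insert 6:
  append 6 at index 6 → [30, 28, 29, 1, 9, 5, 6] (no swap needed)
Insert 16:
  append 16 at index 7 → [30, 28, 29, 1, 9, 5, 6, 16]
  16 > parent 1 at index 3, swap → [30, 28, 29, 16, 9, 5, 6, 1]
Insert 20:
  append 20 at index 8 → [30, 28, 29, 16, 9, 5, 6, 1, 20]
  20 > parent 16 at index 3, swap → [30, 28, 29, 20, 9, 5, 6, 1, 16]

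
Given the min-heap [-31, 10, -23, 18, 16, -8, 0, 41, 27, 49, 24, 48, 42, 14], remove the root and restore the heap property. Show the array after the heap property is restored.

remove root -31; move last element 14 to root → [14, 10, -23, 18, 16, -8, 0, 41, 27, 49, 24, 48, 42]
14 vs smaller child -23 at index 2, swap → [-23, 10, 14, 18, 16, -8, 0, 41, 27, 49, 24, 48, 42]
14 vs smaller child -8 at index 5, swap → [-23, 10, -8, 18, 16, 14, 0, 41, 27, 49, 24, 48, 42]

[-23, 10, -8, 18, 16, 14, 0, 41, 27, 49, 24, 48, 42]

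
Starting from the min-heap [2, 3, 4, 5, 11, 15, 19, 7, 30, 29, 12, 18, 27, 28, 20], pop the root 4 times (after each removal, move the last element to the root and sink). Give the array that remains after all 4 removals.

extract-min #1 returns 2:
  remove root 2; move last element 20 to root → [20, 3, 4, 5, 11, 15, 19, 7, 30, 29, 12, 18, 27, 28]
  20 vs smaller child 3 at index 1, swap → [3, 20, 4, 5, 11, 15, 19, 7, 30, 29, 12, 18, 27, 28]
  20 vs smaller child 5 at index 3, swap → [3, 5, 4, 20, 11, 15, 19, 7, 30, 29, 12, 18, 27, 28]
  20 vs smaller child 7 at index 7, swap → [3, 5, 4, 7, 11, 15, 19, 20, 30, 29, 12, 18, 27, 28]
extract-min #2 returns 3:
  remove root 3; move last element 28 to root → [28, 5, 4, 7, 11, 15, 19, 20, 30, 29, 12, 18, 27]
  28 vs smaller child 4 at index 2, swap → [4, 5, 28, 7, 11, 15, 19, 20, 30, 29, 12, 18, 27]
  28 vs smaller child 15 at index 5, swap → [4, 5, 15, 7, 11, 28, 19, 20, 30, 29, 12, 18, 27]
  28 vs smaller child 18 at index 11, swap → [4, 5, 15, 7, 11, 18, 19, 20, 30, 29, 12, 28, 27]
extract-min #3 returns 4:
  remove root 4; move last element 27 to root → [27, 5, 15, 7, 11, 18, 19, 20, 30, 29, 12, 28]
  27 vs smaller child 5 at index 1, swap → [5, 27, 15, 7, 11, 18, 19, 20, 30, 29, 12, 28]
  27 vs smaller child 7 at index 3, swap → [5, 7, 15, 27, 11, 18, 19, 20, 30, 29, 12, 28]
  27 vs smaller child 20 at index 7, swap → [5, 7, 15, 20, 11, 18, 19, 27, 30, 29, 12, 28]
extract-min #4 returns 5:
  remove root 5; move last element 28 to root → [28, 7, 15, 20, 11, 18, 19, 27, 30, 29, 12]
  28 vs smaller child 7 at index 1, swap → [7, 28, 15, 20, 11, 18, 19, 27, 30, 29, 12]
  28 vs smaller child 11 at index 4, swap → [7, 11, 15, 20, 28, 18, 19, 27, 30, 29, 12]
  28 vs smaller child 12 at index 10, swap → [7, 11, 15, 20, 12, 18, 19, 27, 30, 29, 28]

[7, 11, 15, 20, 12, 18, 19, 27, 30, 29, 28]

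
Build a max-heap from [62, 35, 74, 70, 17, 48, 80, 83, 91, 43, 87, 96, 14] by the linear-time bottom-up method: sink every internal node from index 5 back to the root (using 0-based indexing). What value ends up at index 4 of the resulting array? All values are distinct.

87

sift down from index 5:
  48 vs larger child 96 at index 11, swap → [62, 35, 74, 70, 17, 96, 80, 83, 91, 43, 87, 48, 14]
sift down from index 4:
  17 vs larger child 87 at index 10, swap → [62, 35, 74, 70, 87, 96, 80, 83, 91, 43, 17, 48, 14]
sift down from index 3:
  70 vs larger child 91 at index 8, swap → [62, 35, 74, 91, 87, 96, 80, 83, 70, 43, 17, 48, 14]
sift down from index 2:
  74 vs larger child 96 at index 5, swap → [62, 35, 96, 91, 87, 74, 80, 83, 70, 43, 17, 48, 14]
sift down from index 1:
  35 vs larger child 91 at index 3, swap → [62, 91, 96, 35, 87, 74, 80, 83, 70, 43, 17, 48, 14]
  35 vs larger child 83 at index 7, swap → [62, 91, 96, 83, 87, 74, 80, 35, 70, 43, 17, 48, 14]
sift down from index 0:
  62 vs larger child 96 at index 2, swap → [96, 91, 62, 83, 87, 74, 80, 35, 70, 43, 17, 48, 14]
  62 vs larger child 80 at index 6, swap → [96, 91, 80, 83, 87, 74, 62, 35, 70, 43, 17, 48, 14]
resulting array: [96, 91, 80, 83, 87, 74, 62, 35, 70, 43, 17, 48, 14]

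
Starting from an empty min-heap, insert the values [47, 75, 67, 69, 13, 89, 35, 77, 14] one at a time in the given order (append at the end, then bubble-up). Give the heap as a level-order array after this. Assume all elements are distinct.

Insert 47:
  append 47 at index 0 → [47] (no swap needed)
Insert 75:
  append 75 at index 1 → [47, 75] (no swap needed)
Insert 67:
  append 67 at index 2 → [47, 75, 67] (no swap needed)
Insert 69:
  append 69 at index 3 → [47, 75, 67, 69]
  69 < parent 75 at index 1, swap → [47, 69, 67, 75]
Insert 13:
  append 13 at index 4 → [47, 69, 67, 75, 13]
  13 < parent 69 at index 1, swap → [47, 13, 67, 75, 69]
  13 < parent 47 at index 0, swap → [13, 47, 67, 75, 69]
Insert 89:
  append 89 at index 5 → [13, 47, 67, 75, 69, 89] (no swap needed)
Insert 35:
  append 35 at index 6 → [13, 47, 67, 75, 69, 89, 35]
  35 < parent 67 at index 2, swap → [13, 47, 35, 75, 69, 89, 67]
Insert 77:
  append 77 at index 7 → [13, 47, 35, 75, 69, 89, 67, 77] (no swap needed)
Insert 14:
  append 14 at index 8 → [13, 47, 35, 75, 69, 89, 67, 77, 14]
  14 < parent 75 at index 3, swap → [13, 47, 35, 14, 69, 89, 67, 77, 75]
  14 < parent 47 at index 1, swap → [13, 14, 35, 47, 69, 89, 67, 77, 75]

[13, 14, 35, 47, 69, 89, 67, 77, 75]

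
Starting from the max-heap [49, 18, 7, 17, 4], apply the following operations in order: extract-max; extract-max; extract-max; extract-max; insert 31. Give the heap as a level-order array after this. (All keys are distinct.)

extract-max → returns 49:
  remove root 49; move last element 4 to root → [4, 18, 7, 17]
  4 vs larger child 18 at index 1, swap → [18, 4, 7, 17]
  4 vs only child 17 at index 3, swap → [18, 17, 7, 4]
extract-max → returns 18:
  remove root 18; move last element 4 to root → [4, 17, 7]
  4 vs larger child 17 at index 1, swap → [17, 4, 7]
extract-max → returns 17:
  remove root 17; move last element 7 to root → [7, 4] (no swap needed)
extract-max → returns 7:
  remove root 7; move last element 4 to root → [4] (no swap needed)
insert 31:
  append 31 at index 1 → [4, 31]
  31 > parent 4 at index 0, swap → [31, 4]

[31, 4]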